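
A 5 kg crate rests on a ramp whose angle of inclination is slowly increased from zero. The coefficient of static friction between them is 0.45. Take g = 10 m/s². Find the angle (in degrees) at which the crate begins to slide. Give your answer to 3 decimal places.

At the threshold of sliding, static friction is at its maximum μ_s N and exactly balances the weight component along the incline: mg sin θ = μ_s mg cos θ.
Hence tan θ = μ_s = 0.45, so θ = arctan(0.45) = 24.2277°.

24.228°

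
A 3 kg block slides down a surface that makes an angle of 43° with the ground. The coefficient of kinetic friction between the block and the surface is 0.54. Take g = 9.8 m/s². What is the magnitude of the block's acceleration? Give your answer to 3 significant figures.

Resolving the weight along the incline: the component pulling the block down the slope is mg sin 43° = 3 × 9.8 × 0.6820 = 20.051 N, and the normal force is N = mg cos 43° = 3 × 9.8 × 0.7314 = 21.503 N.
Kinetic friction acts up the slope with magnitude f = μN = 0.54 × 21.503 = 11.612 N.
Net force along the incline is 20.051 − 11.612 = 8.439 N, so a = 8.439 / 3 = 2.8130 m/s².

2.81 m/s²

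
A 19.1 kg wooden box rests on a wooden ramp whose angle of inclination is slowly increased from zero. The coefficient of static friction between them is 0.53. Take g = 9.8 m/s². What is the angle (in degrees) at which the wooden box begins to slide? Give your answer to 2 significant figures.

28°

At the threshold of sliding, static friction is at its maximum μ_s N and exactly balances the weight component along the incline: mg sin θ = μ_s mg cos θ.
Hence tan θ = μ_s = 0.53, so θ = arctan(0.53) = 27.9236°.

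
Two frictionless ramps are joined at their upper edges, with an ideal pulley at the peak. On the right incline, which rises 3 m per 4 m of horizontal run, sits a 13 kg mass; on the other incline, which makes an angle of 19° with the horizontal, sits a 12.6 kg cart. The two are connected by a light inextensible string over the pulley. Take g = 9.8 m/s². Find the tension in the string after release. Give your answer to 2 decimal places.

Resolve each weight along its own incline: the 13 kg mass has component 13 × 9.8 × sin 36.87° = 76.440 N down its slope, and the 12.6 kg mass has 12.6 × 9.8 × sin 19° = 40.201 N down its slope.
The 13 kg side's 76.440 N exceeds the other side's 40.201 N, so that mass slides down and the 12.6 kg mass slides up. Taking that direction as positive, Newton's second law for the whole system gives 76.440 − 40.201 = (13 + 12.6) a, so a = 36.239 / 25.6 = 1.4156 m/s².
For the 12.6 kg mass (up-slope positive): T − 40.201 = 12.6 × 1.4156, so T = 58.038 N.

58.04 N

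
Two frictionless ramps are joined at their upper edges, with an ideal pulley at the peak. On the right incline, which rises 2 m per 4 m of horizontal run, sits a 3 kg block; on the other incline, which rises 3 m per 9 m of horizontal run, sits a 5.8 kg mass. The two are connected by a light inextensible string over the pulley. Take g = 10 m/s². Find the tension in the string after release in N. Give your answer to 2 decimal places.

15.10 N

Resolve each weight along its own incline: the 3 kg mass has component 3 × 10 × sin 26.57° = 13.416 N down its slope, and the 5.8 kg mass has 5.8 × 10 × sin 18.43° = 18.341 N down its slope.
The 5.8 kg side's 18.341 N exceeds the other side's 13.416 N, so that mass slides down and the 3 kg mass slides up. Taking that direction as positive, Newton's second law for the whole system gives 18.341 − 13.416 = (3 + 5.8) a, so a = 4.925 / 8.8 = 0.5597 m/s².
For the 3 kg mass (up-slope positive): T − 13.416 = 3 × 0.5597, so T = 15.095 N.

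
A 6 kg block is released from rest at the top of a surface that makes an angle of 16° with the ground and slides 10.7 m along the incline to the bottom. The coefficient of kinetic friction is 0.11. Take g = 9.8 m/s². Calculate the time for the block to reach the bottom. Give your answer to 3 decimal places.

The weight component along the incline is mg sin 16° = 16.207 N and the normal force is N = mg cos 16° = 56.522 N.
Friction up the slope is f = μN = 0.11 × 56.522 = 6.217 N, so the net downslope force is 16.207 − 6.217 = 9.990 N and a = 9.990 / 6 = 1.6650 m/s².
Starting from rest, L = ½at², so t = √(2L/a) = √(2 × 10.7 / 1.6650) = 3.5851 s.

3.585 s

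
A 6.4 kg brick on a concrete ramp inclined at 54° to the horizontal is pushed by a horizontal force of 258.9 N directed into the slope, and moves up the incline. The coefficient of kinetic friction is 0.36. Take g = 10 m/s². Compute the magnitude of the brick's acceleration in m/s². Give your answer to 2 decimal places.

The horizontal push has components F cos 54° = 258.9 × 0.5878 = 152.181 N up the incline and F sin 54° = 258.9 × 0.8090 = 209.450 N pressing into the surface.
The normal force is therefore N = mg cos 54° + F sin 54° = 37.619 + 209.450 = 247.069 N, and kinetic friction down the slope is μN = 0.36 × 247.069 = 88.945 N.
Along the incline: F cos 54° − mg sin 54° − μN = ma, so 152.181 − 51.776 − 88.945 = 6.4 a, giving a = 1.7906 m/s².

1.79 m/s²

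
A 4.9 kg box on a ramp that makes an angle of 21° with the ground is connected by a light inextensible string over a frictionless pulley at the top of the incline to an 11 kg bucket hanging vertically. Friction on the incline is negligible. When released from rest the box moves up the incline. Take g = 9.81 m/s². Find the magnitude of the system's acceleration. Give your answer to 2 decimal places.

For the box on the incline: the weight component along the slope is m₁g sin 21° = 4.9 × 9.81 × 0.3584 = 17.228 N and the normal force is N = m₁g cos 21° = 44.876 N.
Newton's second law for the box (up-slope positive): T − 17.228 = 4.9 a. For the hanging bucket (downward positive): 11 × 9.81 − T = 11 a.
Adding the two equations eliminates T: 90.682 = 15.9 a, so a = 5.7033 m/s².

5.70 m/s²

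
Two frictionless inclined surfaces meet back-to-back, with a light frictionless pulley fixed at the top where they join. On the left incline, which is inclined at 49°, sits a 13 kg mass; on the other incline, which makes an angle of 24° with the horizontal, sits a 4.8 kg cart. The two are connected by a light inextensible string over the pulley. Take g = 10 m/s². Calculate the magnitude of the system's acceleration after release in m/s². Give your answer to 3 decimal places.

Resolve each weight along its own incline: the 13 kg mass has component 13 × 10 × sin 49° = 98.112 N down its slope, and the 4.8 kg mass has 4.8 × 10 × sin 24° = 19.523 N down its slope.
The 13 kg side's 98.112 N exceeds the other side's 19.523 N, so that mass slides down and the 4.8 kg mass slides up. Taking that direction as positive, Newton's second law for the whole system gives 98.112 − 19.523 = (13 + 4.8) a, so a = 78.589 / 17.8 = 4.4151 m/s².

4.415 m/s²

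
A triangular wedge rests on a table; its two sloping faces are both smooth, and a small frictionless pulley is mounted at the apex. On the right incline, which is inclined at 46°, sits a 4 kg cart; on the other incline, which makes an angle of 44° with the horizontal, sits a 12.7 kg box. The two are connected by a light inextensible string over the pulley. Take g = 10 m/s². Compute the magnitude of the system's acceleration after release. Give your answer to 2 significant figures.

3.6 m/s²

Resolve each weight along its own incline: the 4 kg mass has component 4 × 10 × sin 46° = 28.774 N down its slope, and the 12.7 kg mass has 12.7 × 10 × sin 44° = 88.222 N down its slope.
The 12.7 kg side's 88.222 N exceeds the other side's 28.774 N, so that mass slides down and the 4 kg mass slides up. Taking that direction as positive, Newton's second law for the whole system gives 88.222 − 28.774 = (4 + 12.7) a, so a = 59.448 / 16.7 = 3.5598 m/s².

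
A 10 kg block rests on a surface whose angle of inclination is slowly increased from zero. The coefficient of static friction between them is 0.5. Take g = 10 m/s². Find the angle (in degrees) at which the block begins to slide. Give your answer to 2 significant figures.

At the threshold of sliding, static friction is at its maximum μ_s N and exactly balances the weight component along the incline: mg sin θ = μ_s mg cos θ.
Hence tan θ = μ_s = 0.5, so θ = arctan(0.5) = 26.5651°.

27°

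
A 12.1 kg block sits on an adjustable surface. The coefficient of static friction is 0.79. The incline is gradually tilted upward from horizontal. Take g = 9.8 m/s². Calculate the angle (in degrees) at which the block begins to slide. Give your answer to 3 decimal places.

At the threshold of sliding, static friction is at its maximum μ_s N and exactly balances the weight component along the incline: mg sin θ = μ_s mg cos θ.
Hence tan θ = μ_s = 0.79, so θ = arctan(0.79) = 38.3087°.

38.309°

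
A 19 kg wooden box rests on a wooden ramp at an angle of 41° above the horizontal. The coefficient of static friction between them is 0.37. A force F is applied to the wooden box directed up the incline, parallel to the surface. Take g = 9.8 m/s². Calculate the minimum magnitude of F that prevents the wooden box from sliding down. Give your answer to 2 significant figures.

The normal force is N = mg cos 41° = 140.527 N. With F at its minimum the wooden box is on the verge of sliding down, so static friction is at its maximum μ_s N = 0.37 × 140.527 = 51.995 N and acts up the slope.
Equilibrium along the incline: F + μ_s N = mg sin 41°, so F = 122.158 − 51.995 = 70.163 N.

70 N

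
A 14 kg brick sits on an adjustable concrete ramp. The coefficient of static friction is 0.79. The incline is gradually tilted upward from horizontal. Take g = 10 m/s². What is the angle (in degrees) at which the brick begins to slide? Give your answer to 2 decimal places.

38.31°

At the threshold of sliding, static friction is at its maximum μ_s N and exactly balances the weight component along the incline: mg sin θ = μ_s mg cos θ.
Hence tan θ = μ_s = 0.79, so θ = arctan(0.79) = 38.3087°.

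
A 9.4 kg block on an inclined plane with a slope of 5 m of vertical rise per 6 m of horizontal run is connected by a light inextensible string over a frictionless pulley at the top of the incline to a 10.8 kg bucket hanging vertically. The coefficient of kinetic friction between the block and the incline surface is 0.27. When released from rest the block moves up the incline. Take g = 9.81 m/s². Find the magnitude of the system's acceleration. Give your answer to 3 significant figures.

For the block on the incline: the weight component along the slope is m₁g sin 39.81° = 9.4 × 9.81 × 0.6402 = 59.035 N and the normal force is N = m₁g cos 39.81° = 70.841 N.
Kinetic friction opposes the block's motion up the incline: f = μN = 0.27 × 70.841 = 19.127 N acting down the slope.
Newton's second law for the block (up-slope positive): T − 59.035 − 19.127 = 9.4 a. For the hanging bucket (downward positive): 10.8 × 9.81 − T = 10.8 a.
Adding the two equations eliminates T: 27.786 = 20.2 a, so a = 1.3755 m/s².

1.38 m/s²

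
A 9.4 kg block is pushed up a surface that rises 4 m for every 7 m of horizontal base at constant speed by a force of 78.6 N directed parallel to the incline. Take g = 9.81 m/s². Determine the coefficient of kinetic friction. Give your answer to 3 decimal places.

At constant speed ΣF = 0 along the incline. The applied 78.6 N acts up the slope; the weight component mg sin 29.74° = 45.751 N and kinetic friction μN both act down the slope.
So 78.6 = 45.751 + μ × 80.064, giving μ = (78.6 − 45.751) / 80.064 = 0.4103.

0.410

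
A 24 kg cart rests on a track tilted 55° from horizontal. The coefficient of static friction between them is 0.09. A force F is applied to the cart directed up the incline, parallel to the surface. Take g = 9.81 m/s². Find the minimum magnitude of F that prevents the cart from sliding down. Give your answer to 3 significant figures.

181 N

The normal force is N = mg cos 55° = 135.043 N. With F at its minimum the cart is on the verge of sliding down, so static friction is at its maximum μ_s N = 0.09 × 135.043 = 12.154 N and acts up the slope.
Equilibrium along the incline: F + μ_s N = mg sin 55°, so F = 192.861 − 12.154 = 180.707 N.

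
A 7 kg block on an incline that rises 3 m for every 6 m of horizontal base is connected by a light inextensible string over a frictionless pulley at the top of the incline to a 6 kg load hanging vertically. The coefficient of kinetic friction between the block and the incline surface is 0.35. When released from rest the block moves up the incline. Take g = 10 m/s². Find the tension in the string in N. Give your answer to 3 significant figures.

For the block on the incline: the weight component along the slope is m₁g sin 26.57° = 7 × 10 × 0.4472 = 31.304 N and the normal force is N = m₁g cos 26.57° = 62.610 N.
Kinetic friction opposes the block's motion up the incline: f = μN = 0.35 × 62.610 = 21.913 N acting down the slope.
Newton's second law for the block (up-slope positive): T − 31.304 − 21.913 = 7 a. For the hanging load (downward positive): 6 × 10 − T = 6 a.
Adding the two equations eliminates T: 6.783 = 13 a, so a = 0.5218 m/s².
Then from the hanging load's equation, T = 6 × (10 − 0.5218) = 56.869 N.

56.9 N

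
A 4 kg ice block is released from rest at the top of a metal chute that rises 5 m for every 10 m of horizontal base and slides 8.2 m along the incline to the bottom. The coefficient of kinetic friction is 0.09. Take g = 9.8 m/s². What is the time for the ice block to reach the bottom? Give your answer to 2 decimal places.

The weight component along the incline is mg sin 26.57° = 17.531 N and the normal force is N = mg cos 26.57° = 35.062 N.
Friction up the slope is f = μN = 0.09 × 35.062 = 3.156 N, so the net downslope force is 17.531 − 3.156 = 14.375 N and a = 14.375 / 4 = 3.5938 m/s².
Starting from rest, L = ½at², so t = √(2L/a) = √(2 × 8.2 / 3.5938) = 2.1362 s.

2.14 s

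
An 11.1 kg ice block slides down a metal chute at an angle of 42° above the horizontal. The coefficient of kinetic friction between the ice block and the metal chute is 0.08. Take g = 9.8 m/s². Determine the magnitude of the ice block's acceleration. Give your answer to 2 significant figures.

6.0 m/s²

Resolving the weight along the incline: the component pulling the ice block down the slope is mg sin 42° = 11.1 × 9.8 × 0.6691 = 72.785 N, and the normal force is N = mg cos 42° = 11.1 × 9.8 × 0.7431 = 80.834 N.
Kinetic friction acts up the slope with magnitude f = μN = 0.08 × 80.834 = 6.467 N.
Net force along the incline is 72.785 − 6.467 = 66.318 N, so a = 66.318 / 11.1 = 5.9746 m/s².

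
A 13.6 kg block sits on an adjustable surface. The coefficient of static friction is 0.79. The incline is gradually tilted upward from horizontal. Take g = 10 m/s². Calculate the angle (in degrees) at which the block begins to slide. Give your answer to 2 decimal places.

38.31°

At the threshold of sliding, static friction is at its maximum μ_s N and exactly balances the weight component along the incline: mg sin θ = μ_s mg cos θ.
Hence tan θ = μ_s = 0.79, so θ = arctan(0.79) = 38.3087°.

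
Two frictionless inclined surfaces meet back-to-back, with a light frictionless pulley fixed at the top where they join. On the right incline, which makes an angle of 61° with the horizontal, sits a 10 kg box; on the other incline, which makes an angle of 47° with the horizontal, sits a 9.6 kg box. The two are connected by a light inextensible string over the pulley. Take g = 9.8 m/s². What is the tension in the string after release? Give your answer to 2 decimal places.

Resolve each weight along its own incline: the 10 kg mass has component 10 × 9.8 × sin 61° = 85.713 N down its slope, and the 9.6 kg mass has 9.6 × 9.8 × sin 47° = 68.806 N down its slope.
The 10 kg side's 85.713 N exceeds the other side's 68.806 N, so that mass slides down and the 9.6 kg mass slides up. Taking that direction as positive, Newton's second law for the whole system gives 85.713 − 68.806 = (10 + 9.6) a, so a = 16.907 / 19.6 = 0.8626 m/s².
For the 9.6 kg mass (up-slope positive): T − 68.806 = 9.6 × 0.8626, so T = 77.087 N.

77.09 N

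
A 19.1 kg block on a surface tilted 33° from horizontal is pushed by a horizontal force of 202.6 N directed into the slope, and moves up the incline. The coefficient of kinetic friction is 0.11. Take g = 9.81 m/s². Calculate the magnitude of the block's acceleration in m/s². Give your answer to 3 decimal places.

The horizontal push has components F cos 33° = 202.6 × 0.8387 = 169.921 N up the incline and F sin 33° = 202.6 × 0.5446 = 110.336 N pressing into the surface.
The normal force is therefore N = mg cos 33° + F sin 33° = 157.148 + 110.336 = 267.484 N, and kinetic friction down the slope is μN = 0.11 × 267.484 = 29.423 N.
Along the incline: F cos 33° − mg sin 33° − μN = ma, so 169.921 − 102.042 − 29.423 = 19.1 a, giving a = 2.0134 m/s².

2.013 m/s²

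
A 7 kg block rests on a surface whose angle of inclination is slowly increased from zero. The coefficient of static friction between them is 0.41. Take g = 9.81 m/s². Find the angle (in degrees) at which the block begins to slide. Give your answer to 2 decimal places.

At the threshold of sliding, static friction is at its maximum μ_s N and exactly balances the weight component along the incline: mg sin θ = μ_s mg cos θ.
Hence tan θ = μ_s = 0.41, so θ = arctan(0.41) = 22.2936°.

22.29°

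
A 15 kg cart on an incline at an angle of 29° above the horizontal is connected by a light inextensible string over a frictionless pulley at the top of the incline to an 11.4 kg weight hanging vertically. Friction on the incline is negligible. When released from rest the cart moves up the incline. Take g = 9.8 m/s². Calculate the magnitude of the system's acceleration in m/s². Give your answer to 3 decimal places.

For the cart on the incline: the weight component along the slope is m₁g sin 29° = 15 × 9.8 × 0.4848 = 71.266 N and the normal force is N = m₁g cos 29° = 128.569 N.
Newton's second law for the cart (up-slope positive): T − 71.266 = 15 a. For the hanging weight (downward positive): 11.4 × 9.8 − T = 11.4 a.
Adding the two equations eliminates T: 40.454 = 26.4 a, so a = 1.5323 m/s².

1.532 m/s²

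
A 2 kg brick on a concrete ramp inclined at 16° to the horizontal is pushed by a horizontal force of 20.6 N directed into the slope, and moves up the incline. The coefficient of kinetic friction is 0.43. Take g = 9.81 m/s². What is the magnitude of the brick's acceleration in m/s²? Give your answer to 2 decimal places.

1.92 m/s²

The horizontal push has components F cos 16° = 20.6 × 0.9613 = 19.803 N up the incline and F sin 16° = 20.6 × 0.2756 = 5.677 N pressing into the surface.
The normal force is therefore N = mg cos 16° + F sin 16° = 18.861 + 5.677 = 24.538 N, and kinetic friction down the slope is μN = 0.43 × 24.538 = 10.551 N.
Along the incline: F cos 16° − mg sin 16° − μN = ma, so 19.803 − 5.407 − 10.551 = 2 a, giving a = 1.9225 m/s².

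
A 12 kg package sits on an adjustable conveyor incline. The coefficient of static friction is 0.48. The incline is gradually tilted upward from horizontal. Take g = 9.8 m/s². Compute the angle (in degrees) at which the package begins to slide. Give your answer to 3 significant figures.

25.6°

At the threshold of sliding, static friction is at its maximum μ_s N and exactly balances the weight component along the incline: mg sin θ = μ_s mg cos θ.
Hence tan θ = μ_s = 0.48, so θ = arctan(0.48) = 25.6410°.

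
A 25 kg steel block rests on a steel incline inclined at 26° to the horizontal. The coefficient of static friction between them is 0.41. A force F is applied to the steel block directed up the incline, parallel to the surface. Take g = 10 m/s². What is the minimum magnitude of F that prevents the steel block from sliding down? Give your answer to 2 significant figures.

The normal force is N = mg cos 26° = 224.699 N. With F at its minimum the steel block is on the verge of sliding down, so static friction is at its maximum μ_s N = 0.41 × 224.699 = 92.127 N and acts up the slope.
Equilibrium along the incline: F + μ_s N = mg sin 26°, so F = 109.593 − 92.127 = 17.466 N.

17 N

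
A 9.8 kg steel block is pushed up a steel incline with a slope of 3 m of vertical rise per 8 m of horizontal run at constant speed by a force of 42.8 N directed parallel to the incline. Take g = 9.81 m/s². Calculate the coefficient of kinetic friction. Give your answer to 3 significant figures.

At constant speed ΣF = 0 along the incline. The applied 42.8 N acts up the slope; the weight component mg sin 20.56° = 33.756 N and kinetic friction μN both act down the slope.
So 42.8 = 33.756 + μ × 90.017, giving μ = (42.8 − 33.756) / 90.017 = 0.1005.

0.100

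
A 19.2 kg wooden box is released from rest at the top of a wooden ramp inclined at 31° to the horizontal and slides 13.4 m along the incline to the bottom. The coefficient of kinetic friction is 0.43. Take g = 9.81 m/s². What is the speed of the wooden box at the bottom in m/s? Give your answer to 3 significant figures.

The weight component along the incline is mg sin 31° = 97.008 N and the normal force is N = mg cos 31° = 161.449 N.
Friction up the slope is f = μN = 0.43 × 161.449 = 69.423 N, so the net downslope force is 97.008 − 69.423 = 27.585 N and a = 27.585 / 19.2 = 1.4367 m/s².
Starting from rest over a distance of 13.4 m, v² = 2aL = 2 × 1.4367 × 13.4 = 38.5036, so v = 6.2051 m/s.

6.21 m/s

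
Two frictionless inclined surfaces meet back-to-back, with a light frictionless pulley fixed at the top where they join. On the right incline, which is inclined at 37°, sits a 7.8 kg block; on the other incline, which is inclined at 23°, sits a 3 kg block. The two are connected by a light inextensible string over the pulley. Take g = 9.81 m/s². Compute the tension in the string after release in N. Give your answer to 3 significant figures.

Resolve each weight along its own incline: the 7.8 kg mass has component 7.8 × 9.81 × sin 37° = 46.050 N down its slope, and the 3 kg mass has 3 × 9.81 × sin 23° = 11.499 N down its slope.
The 7.8 kg side's 46.050 N exceeds the other side's 11.499 N, so that mass slides down and the 3 kg mass slides up. Taking that direction as positive, Newton's second law for the whole system gives 46.050 − 11.499 = (7.8 + 3) a, so a = 34.551 / 10.8 = 3.1992 m/s².
For the 3 kg mass (up-slope positive): T − 11.499 = 3 × 3.1992, so T = 21.097 N.

21.1 N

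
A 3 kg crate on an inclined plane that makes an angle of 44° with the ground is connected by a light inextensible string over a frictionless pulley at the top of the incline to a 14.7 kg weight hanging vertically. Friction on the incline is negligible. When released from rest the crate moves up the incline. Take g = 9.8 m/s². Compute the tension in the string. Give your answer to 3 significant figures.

For the crate on the incline: the weight component along the slope is m₁g sin 44° = 3 × 9.8 × 0.6947 = 20.424 N and the normal force is N = m₁g cos 44° = 21.149 N.
Newton's second law for the crate (up-slope positive): T − 20.424 = 3 a. For the hanging weight (downward positive): 14.7 × 9.8 − T = 14.7 a.
Adding the two equations eliminates T: 123.636 = 17.7 a, so a = 6.9851 m/s².
Then from the hanging weight's equation, T = 14.7 × (9.8 − 6.9851) = 41.379 N.

41.4 N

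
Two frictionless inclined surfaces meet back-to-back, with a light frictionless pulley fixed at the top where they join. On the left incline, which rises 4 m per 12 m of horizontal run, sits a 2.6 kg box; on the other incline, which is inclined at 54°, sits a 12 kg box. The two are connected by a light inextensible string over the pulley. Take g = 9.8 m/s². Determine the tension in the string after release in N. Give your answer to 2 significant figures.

24 N

Resolve each weight along its own incline: the 2.6 kg mass has component 2.6 × 9.8 × sin 18.43° = 8.057 N down its slope, and the 12 kg mass has 12 × 9.8 × sin 54° = 95.140 N down its slope.
The 12 kg side's 95.140 N exceeds the other side's 8.057 N, so that mass slides down and the 2.6 kg mass slides up. Taking that direction as positive, Newton's second law for the whole system gives 95.140 − 8.057 = (2.6 + 12) a, so a = 87.083 / 14.6 = 5.9646 m/s².
For the 2.6 kg mass (up-slope positive): T − 8.057 = 2.6 × 5.9646, so T = 23.565 N.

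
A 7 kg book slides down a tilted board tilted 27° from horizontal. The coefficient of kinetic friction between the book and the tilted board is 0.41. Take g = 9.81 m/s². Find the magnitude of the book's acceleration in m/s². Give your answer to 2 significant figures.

Resolving the weight along the incline: the component pulling the book down the slope is mg sin 27° = 7 × 9.81 × 0.4540 = 31.176 N, and the normal force is N = mg cos 27° = 7 × 9.81 × 0.8910 = 61.185 N.
Kinetic friction acts up the slope with magnitude f = μN = 0.41 × 61.185 = 25.086 N.
Net force along the incline is 31.176 − 25.086 = 6.090 N, so a = 6.090 / 7 = 0.8700 m/s².

0.87 m/s²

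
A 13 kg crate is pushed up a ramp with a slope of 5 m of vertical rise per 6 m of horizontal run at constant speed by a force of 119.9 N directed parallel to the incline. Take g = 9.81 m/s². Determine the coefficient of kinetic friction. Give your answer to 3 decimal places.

0.390

At constant speed ΣF = 0 along the incline. The applied 119.9 N acts up the slope; the weight component mg sin 39.81° = 81.643 N and kinetic friction μN both act down the slope.
So 119.9 = 81.643 + μ × 97.971, giving μ = (119.9 − 81.643) / 97.971 = 0.3905.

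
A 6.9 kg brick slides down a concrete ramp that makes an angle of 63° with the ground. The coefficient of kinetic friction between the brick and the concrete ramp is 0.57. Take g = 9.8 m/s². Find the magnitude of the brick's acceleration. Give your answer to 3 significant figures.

Resolving the weight along the incline: the component pulling the brick down the slope is mg sin 63° = 6.9 × 9.8 × 0.8910 = 60.249 N, and the normal force is N = mg cos 63° = 6.9 × 9.8 × 0.4540 = 30.699 N.
Kinetic friction acts up the slope with magnitude f = μN = 0.57 × 30.699 = 17.498 N.
Net force along the incline is 60.249 − 17.498 = 42.751 N, so a = 42.751 / 6.9 = 6.1958 m/s².

6.20 m/s²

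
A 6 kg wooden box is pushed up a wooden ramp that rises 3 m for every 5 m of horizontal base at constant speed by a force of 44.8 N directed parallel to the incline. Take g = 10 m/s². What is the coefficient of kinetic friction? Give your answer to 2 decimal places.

0.27

At constant speed ΣF = 0 along the incline. The applied 44.8 N acts up the slope; the weight component mg sin 30.96° = 30.870 N and kinetic friction μN both act down the slope.
So 44.8 = 30.870 + μ × 51.450, giving μ = (44.8 − 30.870) / 51.450 = 0.2707.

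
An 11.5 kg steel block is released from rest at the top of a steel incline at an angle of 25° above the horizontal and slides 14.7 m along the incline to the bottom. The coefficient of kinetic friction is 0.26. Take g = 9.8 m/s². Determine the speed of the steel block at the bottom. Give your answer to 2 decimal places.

7.34 m/s

The weight component along the incline is mg sin 25° = 47.629 N and the normal force is N = mg cos 25° = 102.141 N.
Friction up the slope is f = μN = 0.26 × 102.141 = 26.557 N, so the net downslope force is 47.629 − 26.557 = 21.072 N and a = 21.072 / 11.5 = 1.8323 m/s².
Starting from rest over a distance of 14.7 m, v² = 2aL = 2 × 1.8323 × 14.7 = 53.8696, so v = 7.3396 m/s.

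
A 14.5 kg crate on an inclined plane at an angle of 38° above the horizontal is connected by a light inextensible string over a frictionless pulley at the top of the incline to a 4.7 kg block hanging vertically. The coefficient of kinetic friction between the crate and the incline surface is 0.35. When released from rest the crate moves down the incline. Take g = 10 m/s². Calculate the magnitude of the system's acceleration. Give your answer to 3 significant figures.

0.119 m/s²

For the crate on the incline: the weight component along the slope is m₁g sin 38° = 14.5 × 10 × 0.6157 = 89.276 N and the normal force is N = m₁g cos 38° = 114.262 N.
Kinetic friction opposes the crate's motion down the incline: f = μN = 0.35 × 114.262 = 39.992 N acting up the slope.
Newton's second law for the crate (down-slope positive): 89.276 − 39.992 − T = 14.5 a. For the hanging block (upward positive): T − 4.7 × 10 = 4.7 a.
Adding the two equations eliminates T: 2.284 = 19.2 a, so a = 0.1190 m/s².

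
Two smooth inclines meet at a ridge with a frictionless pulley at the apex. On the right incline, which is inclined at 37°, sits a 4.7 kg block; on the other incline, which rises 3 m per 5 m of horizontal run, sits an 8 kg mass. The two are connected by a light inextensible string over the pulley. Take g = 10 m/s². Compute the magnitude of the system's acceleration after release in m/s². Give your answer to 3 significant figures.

Resolve each weight along its own incline: the 4.7 kg mass has component 4.7 × 10 × sin 37° = 28.285 N down its slope, and the 8 kg mass has 8 × 10 × sin 30.96° = 41.160 N down its slope.
The 8 kg side's 41.160 N exceeds the other side's 28.285 N, so that mass slides down and the 4.7 kg mass slides up. Taking that direction as positive, Newton's second law for the whole system gives 41.160 − 28.285 = (4.7 + 8) a, so a = 12.875 / 12.7 = 1.0138 m/s².

1.01 m/s²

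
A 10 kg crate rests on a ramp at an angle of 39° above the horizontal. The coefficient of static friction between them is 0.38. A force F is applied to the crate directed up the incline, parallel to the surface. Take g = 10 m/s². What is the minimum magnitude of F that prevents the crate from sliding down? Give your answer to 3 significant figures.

The normal force is N = mg cos 39° = 77.715 N. With F at its minimum the crate is on the verge of sliding down, so static friction is at its maximum μ_s N = 0.38 × 77.715 = 29.532 N and acts up the slope.
Equilibrium along the incline: F + μ_s N = mg sin 39°, so F = 62.932 − 29.532 = 33.400 N.

33.4 N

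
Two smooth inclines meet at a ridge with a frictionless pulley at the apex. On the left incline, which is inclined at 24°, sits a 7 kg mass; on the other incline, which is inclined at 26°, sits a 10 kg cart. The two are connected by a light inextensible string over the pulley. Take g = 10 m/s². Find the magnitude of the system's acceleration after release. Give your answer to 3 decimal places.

Resolve each weight along its own incline: the 7 kg mass has component 7 × 10 × sin 24° = 28.472 N down its slope, and the 10 kg mass has 10 × 10 × sin 26° = 43.837 N down its slope.
The 10 kg side's 43.837 N exceeds the other side's 28.472 N, so that mass slides down and the 7 kg mass slides up. Taking that direction as positive, Newton's second law for the whole system gives 43.837 − 28.472 = (7 + 10) a, so a = 15.365 / 17 = 0.9038 m/s².

0.904 m/s²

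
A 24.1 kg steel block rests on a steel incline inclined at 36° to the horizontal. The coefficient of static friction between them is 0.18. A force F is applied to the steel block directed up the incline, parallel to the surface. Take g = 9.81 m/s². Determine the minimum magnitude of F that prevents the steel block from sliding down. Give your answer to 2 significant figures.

The normal force is N = mg cos 36° = 191.269 N. With F at its minimum the steel block is on the verge of sliding down, so static friction is at its maximum μ_s N = 0.18 × 191.269 = 34.428 N and acts up the slope.
Equilibrium along the incline: F + μ_s N = mg sin 36°, so F = 138.965 − 34.428 = 104.537 N.

100 N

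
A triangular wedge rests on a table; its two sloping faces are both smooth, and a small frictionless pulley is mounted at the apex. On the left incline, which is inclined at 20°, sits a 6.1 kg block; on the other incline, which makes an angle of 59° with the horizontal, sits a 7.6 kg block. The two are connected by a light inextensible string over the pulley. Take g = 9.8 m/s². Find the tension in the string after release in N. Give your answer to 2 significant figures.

Resolve each weight along its own incline: the 6.1 kg mass has component 6.1 × 9.8 × sin 20° = 20.446 N down its slope, and the 7.6 kg mass has 7.6 × 9.8 × sin 59° = 63.842 N down its slope.
The 7.6 kg side's 63.842 N exceeds the other side's 20.446 N, so that mass slides down and the 6.1 kg mass slides up. Taking that direction as positive, Newton's second law for the whole system gives 63.842 − 20.446 = (6.1 + 7.6) a, so a = 43.396 / 13.7 = 3.1676 m/s².
For the 6.1 kg mass (up-slope positive): T − 20.446 = 6.1 × 3.1676, so T = 39.768 N.

40 N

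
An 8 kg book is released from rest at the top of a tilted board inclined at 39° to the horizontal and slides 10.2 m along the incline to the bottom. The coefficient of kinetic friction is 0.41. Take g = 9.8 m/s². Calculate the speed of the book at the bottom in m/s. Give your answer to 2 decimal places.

7.88 m/s

The weight component along the incline is mg sin 39° = 49.339 N and the normal force is N = mg cos 39° = 60.928 N.
Friction up the slope is f = μN = 0.41 × 60.928 = 24.980 N, so the net downslope force is 49.339 − 24.980 = 24.359 N and a = 24.359 / 8 = 3.0449 m/s².
Starting from rest over a distance of 10.2 m, v² = 2aL = 2 × 3.0449 × 10.2 = 62.1160, so v = 7.8814 m/s.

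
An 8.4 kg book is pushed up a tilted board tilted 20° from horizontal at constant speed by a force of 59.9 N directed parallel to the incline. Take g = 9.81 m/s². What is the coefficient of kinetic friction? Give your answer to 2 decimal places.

0.41

At constant speed ΣF = 0 along the incline. The applied 59.9 N acts up the slope; the weight component mg sin 20° = 28.184 N and kinetic friction μN both act down the slope.
So 59.9 = 28.184 + μ × 77.434, giving μ = (59.9 − 28.184) / 77.434 = 0.4096.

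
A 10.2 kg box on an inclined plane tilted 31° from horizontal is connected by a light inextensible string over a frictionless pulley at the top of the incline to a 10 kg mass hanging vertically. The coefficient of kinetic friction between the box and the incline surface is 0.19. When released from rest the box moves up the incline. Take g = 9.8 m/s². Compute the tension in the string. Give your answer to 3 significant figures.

For the box on the incline: the weight component along the slope is m₁g sin 31° = 10.2 × 9.8 × 0.5150 = 51.479 N and the normal force is N = m₁g cos 31° = 85.682 N.
Kinetic friction opposes the box's motion up the incline: f = μN = 0.19 × 85.682 = 16.280 N acting down the slope.
Newton's second law for the box (up-slope positive): T − 51.479 − 16.280 = 10.2 a. For the hanging mass (downward positive): 10 × 9.8 − T = 10 a.
Adding the two equations eliminates T: 30.241 = 20.2 a, so a = 1.4971 m/s².
Then from the hanging mass's equation, T = 10 × (9.8 − 1.4971) = 83.029 N.

83.0 N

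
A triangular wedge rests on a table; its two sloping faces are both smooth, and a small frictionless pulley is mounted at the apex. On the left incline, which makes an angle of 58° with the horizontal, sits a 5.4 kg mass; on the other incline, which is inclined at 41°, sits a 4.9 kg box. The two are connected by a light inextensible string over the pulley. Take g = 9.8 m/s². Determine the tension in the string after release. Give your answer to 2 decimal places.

Resolve each weight along its own incline: the 5.4 kg mass has component 5.4 × 9.8 × sin 58° = 44.879 N down its slope, and the 4.9 kg mass has 4.9 × 9.8 × sin 41° = 31.504 N down its slope.
The 5.4 kg side's 44.879 N exceeds the other side's 31.504 N, so that mass slides down and the 4.9 kg mass slides up. Taking that direction as positive, Newton's second law for the whole system gives 44.879 − 31.504 = (5.4 + 4.9) a, so a = 13.375 / 10.3 = 1.2985 m/s².
For the 4.9 kg mass (up-slope positive): T − 31.504 = 4.9 × 1.2985, so T = 37.867 N.

37.87 N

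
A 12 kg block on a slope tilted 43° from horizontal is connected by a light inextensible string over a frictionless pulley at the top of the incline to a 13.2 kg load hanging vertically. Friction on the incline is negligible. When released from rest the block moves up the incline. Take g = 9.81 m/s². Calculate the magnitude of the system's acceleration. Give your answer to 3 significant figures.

For the block on the incline: the weight component along the slope is m₁g sin 43° = 12 × 9.81 × 0.6820 = 80.285 N and the normal force is N = m₁g cos 43° = 86.095 N.
Newton's second law for the block (up-slope positive): T − 80.285 = 12 a. For the hanging load (downward positive): 13.2 × 9.81 − T = 13.2 a.
Adding the two equations eliminates T: 49.207 = 25.2 a, so a = 1.9527 m/s².

1.95 m/s²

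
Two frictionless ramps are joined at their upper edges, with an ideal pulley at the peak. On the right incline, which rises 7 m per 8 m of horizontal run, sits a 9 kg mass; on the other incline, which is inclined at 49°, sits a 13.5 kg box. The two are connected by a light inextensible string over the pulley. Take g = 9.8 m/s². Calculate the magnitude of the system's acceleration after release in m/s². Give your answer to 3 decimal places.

Resolve each weight along its own incline: the 9 kg mass has component 9 × 9.8 × sin 41.19° = 58.080 N down its slope, and the 13.5 kg mass has 13.5 × 9.8 × sin 49° = 99.848 N down its slope.
The 13.5 kg side's 99.848 N exceeds the other side's 58.080 N, so that mass slides down and the 9 kg mass slides up. Taking that direction as positive, Newton's second law for the whole system gives 99.848 − 58.080 = (9 + 13.5) a, so a = 41.768 / 22.5 = 1.8564 m/s².

1.856 m/s²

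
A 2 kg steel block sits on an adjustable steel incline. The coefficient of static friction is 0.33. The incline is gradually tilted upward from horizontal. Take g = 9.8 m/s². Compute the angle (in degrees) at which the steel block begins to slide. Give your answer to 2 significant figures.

18°

At the threshold of sliding, static friction is at its maximum μ_s N and exactly balances the weight component along the incline: mg sin θ = μ_s mg cos θ.
Hence tan θ = μ_s = 0.33, so θ = arctan(0.33) = 18.2629°.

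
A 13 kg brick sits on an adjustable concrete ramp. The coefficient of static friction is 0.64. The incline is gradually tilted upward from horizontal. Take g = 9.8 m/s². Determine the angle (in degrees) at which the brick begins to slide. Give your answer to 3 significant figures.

At the threshold of sliding, static friction is at its maximum μ_s N and exactly balances the weight component along the incline: mg sin θ = μ_s mg cos θ.
Hence tan θ = μ_s = 0.64, so θ = arctan(0.64) = 32.6192°.

32.6°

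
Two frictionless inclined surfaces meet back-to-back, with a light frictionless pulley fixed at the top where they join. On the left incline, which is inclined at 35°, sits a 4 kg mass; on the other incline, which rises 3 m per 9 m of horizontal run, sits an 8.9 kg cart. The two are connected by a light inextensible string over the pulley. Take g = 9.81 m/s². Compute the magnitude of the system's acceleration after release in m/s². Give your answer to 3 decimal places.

Resolve each weight along its own incline: the 4 kg mass has component 4 × 9.81 × sin 35° = 22.507 N down its slope, and the 8.9 kg mass has 8.9 × 9.81 × sin 18.43° = 27.610 N down its slope.
The 8.9 kg side's 27.610 N exceeds the other side's 22.507 N, so that mass slides down and the 4 kg mass slides up. Taking that direction as positive, Newton's second law for the whole system gives 27.610 − 22.507 = (4 + 8.9) a, so a = 5.103 / 12.9 = 0.3956 m/s².

0.396 m/s²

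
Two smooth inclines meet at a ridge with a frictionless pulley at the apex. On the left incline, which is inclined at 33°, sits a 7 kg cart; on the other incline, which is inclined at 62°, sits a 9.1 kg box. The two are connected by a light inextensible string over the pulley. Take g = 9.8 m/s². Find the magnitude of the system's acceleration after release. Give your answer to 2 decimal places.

2.57 m/s²

Resolve each weight along its own incline: the 7 kg mass has component 7 × 9.8 × sin 33° = 37.362 N down its slope, and the 9.1 kg mass has 9.1 × 9.8 × sin 62° = 78.741 N down its slope.
The 9.1 kg side's 78.741 N exceeds the other side's 37.362 N, so that mass slides down and the 7 kg mass slides up. Taking that direction as positive, Newton's second law for the whole system gives 78.741 − 37.362 = (7 + 9.1) a, so a = 41.379 / 16.1 = 2.5701 m/s².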